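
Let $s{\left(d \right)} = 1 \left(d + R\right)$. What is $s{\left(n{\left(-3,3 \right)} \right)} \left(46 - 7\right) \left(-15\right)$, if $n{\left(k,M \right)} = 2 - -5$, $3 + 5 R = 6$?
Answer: $-4446$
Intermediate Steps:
$R = \frac{3}{5}$ ($R = - \frac{3}{5} + \frac{1}{5} \cdot 6 = - \frac{3}{5} + \frac{6}{5} = \frac{3}{5} \approx 0.6$)
$n{\left(k,M \right)} = 7$ ($n{\left(k,M \right)} = 2 + 5 = 7$)
$s{\left(d \right)} = \frac{3}{5} + d$ ($s{\left(d \right)} = 1 \left(d + \frac{3}{5}\right) = 1 \left(\frac{3}{5} + d\right) = \frac{3}{5} + d$)
$s{\left(n{\left(-3,3 \right)} \right)} \left(46 - 7\right) \left(-15\right) = \left(\frac{3}{5} + 7\right) \left(46 - 7\right) \left(-15\right) = \frac{38}{5} \cdot 39 \left(-15\right) = \frac{1482}{5} \left(-15\right) = -4446$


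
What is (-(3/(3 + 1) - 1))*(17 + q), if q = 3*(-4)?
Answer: 5/4 ≈ 1.2500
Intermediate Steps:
q = -12
(-(3/(3 + 1) - 1))*(17 + q) = (-(3/(3 + 1) - 1))*(17 - 12) = -(3/4 - 1)*5 = -(3*(¼) - 1)*5 = -(¾ - 1)*5 = -1*(-¼)*5 = (¼)*5 = 5/4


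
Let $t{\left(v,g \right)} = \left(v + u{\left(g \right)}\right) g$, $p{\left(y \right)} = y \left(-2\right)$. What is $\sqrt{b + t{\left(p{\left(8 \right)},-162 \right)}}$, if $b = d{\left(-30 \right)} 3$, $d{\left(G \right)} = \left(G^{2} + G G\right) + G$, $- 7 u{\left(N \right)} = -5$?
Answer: $\frac{6 \sqrt{10598}}{7} \approx 88.24$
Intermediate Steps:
$p{\left(y \right)} = - 2 y$
$u{\left(N \right)} = \frac{5}{7}$ ($u{\left(N \right)} = \left(- \frac{1}{7}\right) \left(-5\right) = \frac{5}{7}$)
$d{\left(G \right)} = G + 2 G^{2}$ ($d{\left(G \right)} = \left(G^{2} + G^{2}\right) + G = 2 G^{2} + G = G + 2 G^{2}$)
$t{\left(v,g \right)} = g \left(\frac{5}{7} + v\right)$ ($t{\left(v,g \right)} = \left(v + \frac{5}{7}\right) g = \left(\frac{5}{7} + v\right) g = g \left(\frac{5}{7} + v\right)$)
$b = 5310$ ($b = - 30 \left(1 + 2 \left(-30\right)\right) 3 = - 30 \left(1 - 60\right) 3 = \left(-30\right) \left(-59\right) 3 = 1770 \cdot 3 = 5310$)
$\sqrt{b + t{\left(p{\left(8 \right)},-162 \right)}} = \sqrt{5310 + \frac{1}{7} \left(-162\right) \left(5 + 7 \left(\left(-2\right) 8\right)\right)} = \sqrt{5310 + \frac{1}{7} \left(-162\right) \left(5 + 7 \left(-16\right)\right)} = \sqrt{5310 + \frac{1}{7} \left(-162\right) \left(5 - 112\right)} = \sqrt{5310 + \frac{1}{7} \left(-162\right) \left(-107\right)} = \sqrt{5310 + \frac{17334}{7}} = \sqrt{\frac{54504}{7}} = \frac{6 \sqrt{10598}}{7}$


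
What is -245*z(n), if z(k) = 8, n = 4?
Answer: -1960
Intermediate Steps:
-245*z(n) = -245*8 = -1960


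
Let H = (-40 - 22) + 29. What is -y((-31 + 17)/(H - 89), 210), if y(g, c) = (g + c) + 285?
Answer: -30202/61 ≈ -495.11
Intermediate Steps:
H = -33 (H = -62 + 29 = -33)
y(g, c) = 285 + c + g (y(g, c) = (c + g) + 285 = 285 + c + g)
-y((-31 + 17)/(H - 89), 210) = -(285 + 210 + (-31 + 17)/(-33 - 89)) = -(285 + 210 - 14/(-122)) = -(285 + 210 - 14*(-1/122)) = -(285 + 210 + 7/61) = -1*30202/61 = -30202/61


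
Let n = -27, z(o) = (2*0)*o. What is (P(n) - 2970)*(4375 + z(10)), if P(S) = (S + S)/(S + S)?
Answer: -12989375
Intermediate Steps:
z(o) = 0 (z(o) = 0*o = 0)
P(S) = 1 (P(S) = (2*S)/((2*S)) = (2*S)*(1/(2*S)) = 1)
(P(n) - 2970)*(4375 + z(10)) = (1 - 2970)*(4375 + 0) = -2969*4375 = -12989375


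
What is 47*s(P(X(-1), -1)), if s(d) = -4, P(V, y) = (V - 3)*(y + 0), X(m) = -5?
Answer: -188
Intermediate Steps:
P(V, y) = y*(-3 + V) (P(V, y) = (-3 + V)*y = y*(-3 + V))
47*s(P(X(-1), -1)) = 47*(-4) = -188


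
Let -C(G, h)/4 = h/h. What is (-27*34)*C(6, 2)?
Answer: 3672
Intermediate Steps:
C(G, h) = -4 (C(G, h) = -4*h/h = -4*1 = -4)
(-27*34)*C(6, 2) = -27*34*(-4) = -918*(-4) = 3672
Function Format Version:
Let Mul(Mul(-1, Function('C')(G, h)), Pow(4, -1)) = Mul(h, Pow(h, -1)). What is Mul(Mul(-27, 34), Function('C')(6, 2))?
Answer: 3672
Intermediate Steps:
Function('C')(G, h) = -4 (Function('C')(G, h) = Mul(-4, Mul(h, Pow(h, -1))) = Mul(-4, 1) = -4)
Mul(Mul(-27, 34), Function('C')(6, 2)) = Mul(Mul(-27, 34), -4) = Mul(-918, -4) = 3672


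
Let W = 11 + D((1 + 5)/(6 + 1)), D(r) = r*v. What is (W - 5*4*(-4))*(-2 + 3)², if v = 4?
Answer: 661/7 ≈ 94.429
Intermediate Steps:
D(r) = 4*r (D(r) = r*4 = 4*r)
W = 101/7 (W = 11 + 4*((1 + 5)/(6 + 1)) = 11 + 4*(6/7) = 11 + 24/7 = 101/7 ≈ 14.429)
(W - 5*4*(-4))*(-2 + 3)² = (101/7 - 5*4*(-4))*(-2 + 3)² = (101/7 - 20*(-4))*1² = (101/7 + 80)*1 = (661/7)*1 = 661/7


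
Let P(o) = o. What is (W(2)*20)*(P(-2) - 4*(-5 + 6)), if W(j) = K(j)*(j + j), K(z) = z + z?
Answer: -1920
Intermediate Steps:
K(z) = 2*z
W(j) = 4*j² (W(j) = (2*j)*(j + j) = (2*j)*(2*j) = 4*j²)
(W(2)*20)*(P(-2) - 4*(-5 + 6)) = ((4*2²)*20)*(-2 - 4*(-5 + 6)) = ((4*4)*20)*(-2 - 4*1) = (16*20)*(-2 - 4) = 320*(-6) = -1920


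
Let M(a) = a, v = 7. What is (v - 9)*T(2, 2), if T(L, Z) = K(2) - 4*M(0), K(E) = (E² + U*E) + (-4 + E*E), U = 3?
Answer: -20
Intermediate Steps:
K(E) = -4 + 2*E² + 3*E (K(E) = (E² + 3*E) + (-4 + E*E) = (E² + 3*E) + (-4 + E²) = -4 + 2*E² + 3*E)
T(L, Z) = 10 (T(L, Z) = (-4 + 2*2² + 3*2) - 4*0 = (-4 + 2*4 + 6) + 0 = (-4 + 8 + 6) + 0 = 10 + 0 = 10)
(v - 9)*T(2, 2) = (7 - 9)*10 = -2*10 = -20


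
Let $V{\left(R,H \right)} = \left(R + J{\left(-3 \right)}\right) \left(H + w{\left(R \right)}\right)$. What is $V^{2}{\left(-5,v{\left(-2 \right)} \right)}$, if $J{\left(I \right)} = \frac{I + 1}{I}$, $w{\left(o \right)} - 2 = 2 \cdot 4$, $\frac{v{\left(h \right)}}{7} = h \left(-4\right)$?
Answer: $81796$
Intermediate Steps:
$v{\left(h \right)} = - 28 h$ ($v{\left(h \right)} = 7 h \left(-4\right) = 7 \left(- 4 h\right) = - 28 h$)
$w{\left(o \right)} = 10$ ($w{\left(o \right)} = 2 + 2 \cdot 4 = 2 + 8 = 10$)
$J{\left(I \right)} = \frac{1 + I}{I}$
$V{\left(R,H \right)} = \left(10 + H\right) \left(\frac{2}{3} + R\right)$ ($V{\left(R,H \right)} = \left(R + \frac{1 - 3}{-3}\right) \left(H + 10\right) = \left(R - - \frac{2}{3}\right) \left(10 + H\right) = \left(R + \frac{2}{3}\right) \left(10 + H\right) = \left(\frac{2}{3} + R\right) \left(10 + H\right) = \left(10 + H\right) \left(\frac{2}{3} + R\right)$)
$V^{2}{\left(-5,v{\left(-2 \right)} \right)} = \left(\frac{20}{3} + 10 \left(-5\right) + \frac{2 \left(\left(-28\right) \left(-2\right)\right)}{3} + \left(-28\right) \left(-2\right) \left(-5\right)\right)^{2} = \left(\frac{20}{3} - 50 + \frac{2}{3} \cdot 56 + 56 \left(-5\right)\right)^{2} = \left(\frac{20}{3} - 50 + \frac{112}{3} - 280\right)^{2} = \left(-286\right)^{2} = 81796$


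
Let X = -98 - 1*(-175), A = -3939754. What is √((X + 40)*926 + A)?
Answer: 2*I*√957853 ≈ 1957.4*I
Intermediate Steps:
X = 77 (X = -98 + 175 = 77)
√((X + 40)*926 + A) = √((77 + 40)*926 - 3939754) = √(117*926 - 3939754) = √(108342 - 3939754) = √(-3831412) = 2*I*√957853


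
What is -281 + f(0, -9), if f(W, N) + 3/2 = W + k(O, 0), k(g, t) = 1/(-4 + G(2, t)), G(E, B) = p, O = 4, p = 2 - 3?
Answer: -2827/10 ≈ -282.70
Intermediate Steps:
p = -1
G(E, B) = -1
k(g, t) = -⅕ (k(g, t) = 1/(-4 - 1) = 1/(-5) = -⅕)
f(W, N) = -17/10 + W (f(W, N) = -3/2 + (W - ⅕) = -3/2 + (-⅕ + W) = -17/10 + W)
-281 + f(0, -9) = -281 + (-17/10 + 0) = -281 - 17/10 = -2827/10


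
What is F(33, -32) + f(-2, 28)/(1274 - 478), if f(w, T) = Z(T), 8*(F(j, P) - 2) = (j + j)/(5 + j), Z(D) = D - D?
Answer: 337/152 ≈ 2.2171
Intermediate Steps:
Z(D) = 0
F(j, P) = 2 + j/(4*(5 + j)) (F(j, P) = 2 + ((j + j)/(5 + j))/8 = 2 + ((2*j)/(5 + j))/8 = 2 + (2*j/(5 + j))/8 = 2 + j/(4*(5 + j)))
f(w, T) = 0
F(33, -32) + f(-2, 28)/(1274 - 478) = (40 + 9*33)/(4*(5 + 33)) + 0/(1274 - 478) = (1/4)*(40 + 297)/38 + 0/796 = (1/4)*(1/38)*337 + 0*(1/796) = 337/152 + 0 = 337/152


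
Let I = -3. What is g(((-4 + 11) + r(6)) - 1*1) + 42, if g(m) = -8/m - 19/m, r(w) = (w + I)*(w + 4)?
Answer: 165/4 ≈ 41.250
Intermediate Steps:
r(w) = (-3 + w)*(4 + w) (r(w) = (w - 3)*(w + 4) = (-3 + w)*(4 + w))
g(m) = -27/m
g(((-4 + 11) + r(6)) - 1*1) + 42 = -27/(((-4 + 11) + (-12 + 6 + 6²)) - 1*1) + 42 = -27/((7 + (-12 + 6 + 36)) - 1) + 42 = -27/((7 + 30) - 1) + 42 = -27/(37 - 1) + 42 = -27/36 + 42 = -27*1/36 + 42 = -¾ + 42 = 165/4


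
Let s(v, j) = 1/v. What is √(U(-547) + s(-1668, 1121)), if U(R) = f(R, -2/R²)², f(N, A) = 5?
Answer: 7*√354867/834 ≈ 4.9999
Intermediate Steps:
U(R) = 25 (U(R) = 5² = 25)
√(U(-547) + s(-1668, 1121)) = √(25 + 1/(-1668)) = √(25 - 1/1668) = √(41699/1668) = 7*√354867/834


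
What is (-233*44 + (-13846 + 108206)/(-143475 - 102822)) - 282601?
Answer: -72128909701/246297 ≈ -2.9285e+5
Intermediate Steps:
(-233*44 + (-13846 + 108206)/(-143475 - 102822)) - 282601 = (-10252 + 94360/(-246297)) - 282601 = (-10252 + 94360*(-1/246297)) - 282601 = (-10252 - 94360/246297) - 282601 = -2525131204/246297 - 282601 = -72128909701/246297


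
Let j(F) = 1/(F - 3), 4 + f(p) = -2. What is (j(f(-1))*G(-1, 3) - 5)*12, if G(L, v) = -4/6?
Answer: -532/9 ≈ -59.111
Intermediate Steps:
f(p) = -6 (f(p) = -4 - 2 = -6)
j(F) = 1/(-3 + F)
G(L, v) = -2/3 (G(L, v) = -4*1/6 = -2/3)
(j(f(-1))*G(-1, 3) - 5)*12 = (-2/3/(-3 - 6) - 5)*12 = (-2/3/(-9) - 5)*12 = (-1/9*(-2/3) - 5)*12 = (2/27 - 5)*12 = -133/27*12 = -532/9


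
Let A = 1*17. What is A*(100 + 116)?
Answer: 3672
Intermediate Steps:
A = 17
A*(100 + 116) = 17*(100 + 116) = 17*216 = 3672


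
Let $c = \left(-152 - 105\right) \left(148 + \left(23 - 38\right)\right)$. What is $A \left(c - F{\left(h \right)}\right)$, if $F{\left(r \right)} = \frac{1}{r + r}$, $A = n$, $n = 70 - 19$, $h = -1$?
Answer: $- \frac{3486411}{2} \approx -1.7432 \cdot 10^{6}$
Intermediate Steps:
$n = 51$
$A = 51$
$F{\left(r \right)} = \frac{1}{2 r}$
$c = -34181$ ($c = - 257 \left(148 + \left(23 - 38\right)\right) = - 257 \left(148 - 15\right) = \left(-257\right) 133 = -34181$)
$A \left(c - F{\left(h \right)}\right) = 51 \left(-34181 - \frac{1}{2 \left(-1\right)}\right) = 51 \left(-34181 - \frac{1}{2} \left(-1\right)\right) = 51 \left(-34181 - - \frac{1}{2}\right) = 51 \left(-34181 + \frac{1}{2}\right) = 51 \left(- \frac{68361}{2}\right) = - \frac{3486411}{2}$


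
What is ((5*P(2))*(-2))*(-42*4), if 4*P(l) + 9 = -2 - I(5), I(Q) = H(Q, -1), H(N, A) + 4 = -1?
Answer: -2520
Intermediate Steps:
H(N, A) = -5 (H(N, A) = -4 - 1 = -5)
I(Q) = -5
P(l) = -3/2 (P(l) = -9/4 + (-2 - 1*(-5))/4 = -9/4 + (-2 + 5)/4 = -9/4 + (¼)*3 = -9/4 + ¾ = -3/2)
((5*P(2))*(-2))*(-42*4) = ((5*(-3/2))*(-2))*(-42*4) = -15/2*(-2)*(-168) = 15*(-168) = -2520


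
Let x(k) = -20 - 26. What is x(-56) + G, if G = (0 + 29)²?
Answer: 795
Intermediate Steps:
x(k) = -46
G = 841 (G = 29² = 841)
x(-56) + G = -46 + 841 = 795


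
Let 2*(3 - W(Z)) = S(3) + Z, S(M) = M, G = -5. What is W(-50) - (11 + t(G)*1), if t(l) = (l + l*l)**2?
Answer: -769/2 ≈ -384.50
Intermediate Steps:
t(l) = (l + l**2)**2
W(Z) = 3/2 - Z/2 (W(Z) = 3 - (3 + Z)/2 = 3 + (-3/2 - Z/2) = 3/2 - Z/2)
W(-50) - (11 + t(G)*1) = (3/2 - 1/2*(-50)) - (11 + ((-5)**2*(1 - 5)**2)*1) = (3/2 + 25) - (11 + (25*(-4)**2)*1) = 53/2 - (11 + (25*16)*1) = 53/2 - (11 + 400*1) = 53/2 - (11 + 400) = 53/2 - 1*411 = 53/2 - 411 = -769/2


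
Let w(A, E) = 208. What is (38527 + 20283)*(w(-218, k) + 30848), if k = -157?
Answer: 1826403360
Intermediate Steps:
(38527 + 20283)*(w(-218, k) + 30848) = (38527 + 20283)*(208 + 30848) = 58810*31056 = 1826403360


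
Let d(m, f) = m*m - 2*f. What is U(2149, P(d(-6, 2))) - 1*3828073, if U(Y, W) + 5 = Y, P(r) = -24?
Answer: -3825929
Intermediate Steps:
d(m, f) = m**2 - 2*f
U(Y, W) = -5 + Y
U(2149, P(d(-6, 2))) - 1*3828073 = (-5 + 2149) - 1*3828073 = 2144 - 3828073 = -3825929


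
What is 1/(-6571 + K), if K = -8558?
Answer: -1/15129 ≈ -6.6098e-5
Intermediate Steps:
1/(-6571 + K) = 1/(-6571 - 8558) = 1/(-15129) = -1/15129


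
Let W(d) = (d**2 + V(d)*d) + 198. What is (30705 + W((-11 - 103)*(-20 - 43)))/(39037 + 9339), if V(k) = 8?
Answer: 51669483/48376 ≈ 1068.1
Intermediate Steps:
W(d) = 198 + d**2 + 8*d (W(d) = (d**2 + 8*d) + 198 = 198 + d**2 + 8*d)
(30705 + W((-11 - 103)*(-20 - 43)))/(39037 + 9339) = (30705 + (198 + ((-11 - 103)*(-20 - 43))**2 + 8*((-11 - 103)*(-20 - 43))))/(39037 + 9339) = (30705 + (198 + (-114*(-63))**2 + 8*(-114*(-63))))/48376 = (30705 + (198 + 7182**2 + 8*7182))*(1/48376) = (30705 + (198 + 51581124 + 57456))*(1/48376) = (30705 + 51638778)*(1/48376) = 51669483*(1/48376) = 51669483/48376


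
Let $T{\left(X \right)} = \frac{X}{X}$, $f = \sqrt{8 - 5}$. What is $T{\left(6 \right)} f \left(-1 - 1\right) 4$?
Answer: $- 8 \sqrt{3} \approx -13.856$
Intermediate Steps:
$f = \sqrt{3} \approx 1.732$
$T{\left(X \right)} = 1$
$T{\left(6 \right)} f \left(-1 - 1\right) 4 = 1 \sqrt{3} \left(-1 - 1\right) 4 = \sqrt{3} \left(\left(-2\right) 4\right) = \sqrt{3} \left(-8\right) = - 8 \sqrt{3}$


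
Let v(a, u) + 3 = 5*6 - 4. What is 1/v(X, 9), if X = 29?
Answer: 1/23 ≈ 0.043478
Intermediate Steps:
v(a, u) = 23 (v(a, u) = -3 + (5*6 - 4) = -3 + (30 - 4) = -3 + 26 = 23)
1/v(X, 9) = 1/23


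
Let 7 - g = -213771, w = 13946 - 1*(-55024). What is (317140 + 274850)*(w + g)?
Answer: 167383988520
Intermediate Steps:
w = 68970 (w = 13946 + 55024 = 68970)
g = 213778 (g = 7 - 1*(-213771) = 7 + 213771 = 213778)
(317140 + 274850)*(w + g) = (317140 + 274850)*(68970 + 213778) = 591990*282748 = 167383988520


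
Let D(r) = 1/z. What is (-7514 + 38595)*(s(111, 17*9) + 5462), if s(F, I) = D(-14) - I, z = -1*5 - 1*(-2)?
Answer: 494996006/3 ≈ 1.6500e+8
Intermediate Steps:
z = -3 (z = -5 + 2 = -3)
D(r) = -⅓ (D(r) = 1/(-3) = -⅓)
s(F, I) = -⅓ - I
(-7514 + 38595)*(s(111, 17*9) + 5462) = (-7514 + 38595)*((-⅓ - 17*9) + 5462) = 31081*((-⅓ - 1*153) + 5462) = 31081*((-⅓ - 153) + 5462) = 31081*(-460/3 + 5462) = 31081*(15926/3) = 494996006/3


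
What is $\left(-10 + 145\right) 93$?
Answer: $12555$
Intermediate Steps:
$\left(-10 + 145\right) 93 = 135 \cdot 93 = 12555$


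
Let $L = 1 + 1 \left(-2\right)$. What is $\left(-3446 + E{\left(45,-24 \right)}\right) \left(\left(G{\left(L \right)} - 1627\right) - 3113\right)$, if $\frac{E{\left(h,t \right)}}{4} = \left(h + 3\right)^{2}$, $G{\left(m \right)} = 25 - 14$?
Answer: $-27286330$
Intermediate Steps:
$L = -1$ ($L = 1 - 2 = -1$)
$G{\left(m \right)} = 11$
$E{\left(h,t \right)} = 4 \left(3 + h\right)^{2}$ ($E{\left(h,t \right)} = 4 \left(h + 3\right)^{2} = 4 \left(3 + h\right)^{2}$)
$\left(-3446 + E{\left(45,-24 \right)}\right) \left(\left(G{\left(L \right)} - 1627\right) - 3113\right) = \left(-3446 + 4 \left(3 + 45\right)^{2}\right) \left(\left(11 - 1627\right) - 3113\right) = \left(-3446 + 4 \cdot 48^{2}\right) \left(-1616 - 3113\right) = \left(-3446 + 4 \cdot 2304\right) \left(-4729\right) = \left(-3446 + 9216\right) \left(-4729\right) = 5770 \left(-4729\right) = -27286330$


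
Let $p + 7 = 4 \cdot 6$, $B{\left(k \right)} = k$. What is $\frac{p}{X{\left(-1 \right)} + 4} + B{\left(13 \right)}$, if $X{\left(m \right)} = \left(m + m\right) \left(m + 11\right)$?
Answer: $\frac{191}{16} \approx 11.938$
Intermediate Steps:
$p = 17$ ($p = -7 + 4 \cdot 6 = -7 + 24 = 17$)
$X{\left(m \right)} = 2 m \left(11 + m\right)$
$\frac{p}{X{\left(-1 \right)} + 4} + B{\left(13 \right)} = \frac{17}{2 \left(-1\right) \left(11 - 1\right) + 4} + 13 = \frac{17}{2 \left(-1\right) 10 + 4} + 13 = \frac{17}{-20 + 4} + 13 = \frac{17}{-16} + 13 = 17 \left(- \frac{1}{16}\right) + 13 = - \frac{17}{16} + 13 = \frac{191}{16}$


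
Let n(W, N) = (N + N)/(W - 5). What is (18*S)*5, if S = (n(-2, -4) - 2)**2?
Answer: 3240/49 ≈ 66.122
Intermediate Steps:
n(W, N) = 2*N/(-5 + W) (n(W, N) = (2*N)/(-5 + W) = 2*N/(-5 + W))
S = 36/49 (S = (2*(-4)/(-5 - 2) - 2)**2 = (2*(-4)/(-7) - 2)**2 = (2*(-4)*(-1/7) - 2)**2 = (8/7 - 2)**2 = (-6/7)**2 = 36/49 ≈ 0.73469)
(18*S)*5 = (18*(36/49))*5 = (648/49)*5 = 3240/49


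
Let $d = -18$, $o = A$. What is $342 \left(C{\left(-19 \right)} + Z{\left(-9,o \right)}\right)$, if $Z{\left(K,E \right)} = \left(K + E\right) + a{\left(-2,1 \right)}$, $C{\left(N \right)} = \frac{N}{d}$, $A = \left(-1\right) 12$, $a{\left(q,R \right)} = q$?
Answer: $-7505$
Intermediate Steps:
$A = -12$
$o = -12$
$C{\left(N \right)} = - \frac{N}{18}$ ($C{\left(N \right)} = \frac{N}{-18} = N \left(- \frac{1}{18}\right) = - \frac{N}{18}$)
$Z{\left(K,E \right)} = -2 + E + K$ ($Z{\left(K,E \right)} = \left(K + E\right) - 2 = \left(E + K\right) - 2 = -2 + E + K$)
$342 \left(C{\left(-19 \right)} + Z{\left(-9,o \right)}\right) = 342 \left(\left(- \frac{1}{18}\right) \left(-19\right) - 23\right) = 342 \left(\frac{19}{18} - 23\right) = 342 \left(- \frac{395}{18}\right) = -7505$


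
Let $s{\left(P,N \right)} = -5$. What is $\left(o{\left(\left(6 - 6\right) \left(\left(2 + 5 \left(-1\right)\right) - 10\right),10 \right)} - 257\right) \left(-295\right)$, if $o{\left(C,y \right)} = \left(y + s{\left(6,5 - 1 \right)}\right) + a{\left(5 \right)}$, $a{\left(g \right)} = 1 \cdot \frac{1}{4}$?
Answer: $\frac{297065}{4} \approx 74266.0$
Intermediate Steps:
$a{\left(g \right)} = \frac{1}{4}$ ($a{\left(g \right)} = 1 \cdot \frac{1}{4} = \frac{1}{4}$)
$o{\left(C,y \right)} = - \frac{19}{4} + y$ ($o{\left(C,y \right)} = \left(y - 5\right) + \frac{1}{4} = \left(-5 + y\right) + \frac{1}{4} = - \frac{19}{4} + y$)
$\left(o{\left(\left(6 - 6\right) \left(\left(2 + 5 \left(-1\right)\right) - 10\right),10 \right)} - 257\right) \left(-295\right) = \left(\left(- \frac{19}{4} + 10\right) - 257\right) \left(-295\right) = \left(\frac{21}{4} - 257\right) \left(-295\right) = \left(- \frac{1007}{4}\right) \left(-295\right) = \frac{297065}{4}$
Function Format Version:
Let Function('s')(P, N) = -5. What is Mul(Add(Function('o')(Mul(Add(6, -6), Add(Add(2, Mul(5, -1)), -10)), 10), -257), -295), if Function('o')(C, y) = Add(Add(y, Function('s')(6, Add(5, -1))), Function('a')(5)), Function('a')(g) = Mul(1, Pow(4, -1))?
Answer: Rational(297065, 4) ≈ 74266.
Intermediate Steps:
Function('a')(g) = Rational(1, 4) (Function('a')(g) = Mul(1, Rational(1, 4)) = Rational(1, 4))
Function('o')(C, y) = Add(Rational(-19, 4), y) (Function('o')(C, y) = Add(Add(y, -5), Rational(1, 4)) = Add(Add(-5, y), Rational(1, 4)) = Add(Rational(-19, 4), y))
Mul(Add(Function('o')(Mul(Add(6, -6), Add(Add(2, Mul(5, -1)), -10)), 10), -257), -295) = Mul(Add(Add(Rational(-19, 4), 10), -257), -295) = Mul(Add(Rational(21, 4), -257), -295) = Mul(Rational(-1007, 4), -295) = Rational(297065, 4)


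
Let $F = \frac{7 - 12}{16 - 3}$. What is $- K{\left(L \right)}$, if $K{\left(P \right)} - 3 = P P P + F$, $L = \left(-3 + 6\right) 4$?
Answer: $- \frac{22498}{13} \approx -1730.6$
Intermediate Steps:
$F = - \frac{5}{13} \approx -0.38462$
$L = 12$ ($L = 3 \cdot 4 = 12$)
$K{\left(P \right)} = \frac{34}{13} + P^{3}$ ($K{\left(P \right)} = 3 + \left(P P P - \frac{5}{13}\right) = 3 + \left(P^{2} P - \frac{5}{13}\right) = 3 + \left(P^{3} - \frac{5}{13}\right) = 3 + \left(- \frac{5}{13} + P^{3}\right) = \frac{34}{13} + P^{3}$)
$- K{\left(L \right)} = - (\frac{34}{13} + 12^{3}) = - (\frac{34}{13} + 1728) = \left(-1\right) \frac{22498}{13} = - \frac{22498}{13}$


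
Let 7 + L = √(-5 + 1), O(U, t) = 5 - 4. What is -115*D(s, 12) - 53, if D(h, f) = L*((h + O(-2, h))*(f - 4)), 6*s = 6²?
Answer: 45027 - 12880*I ≈ 45027.0 - 12880.0*I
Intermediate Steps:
s = 6 (s = (⅙)*6² = (⅙)*36 = 6)
O(U, t) = 1
L = -7 + 2*I (L = -7 + √(-5 + 1) = -7 + √(-4) = -7 + 2*I ≈ -7.0 + 2.0*I)
D(h, f) = (1 + h)*(-7 + 2*I)*(-4 + f) (D(h, f) = (-7 + 2*I)*((h + 1)*(f - 4)) = (-7 + 2*I)*((1 + h)*(-4 + f)) = (1 + h)*(-7 + 2*I)*(-4 + f))
-115*D(s, 12) - 53 = -(-115)*(7 - 2*I)*(-4 + 12 - 4*6 + 12*6) - 53 = -(-115)*(7 - 2*I)*(-4 + 12 - 24 + 72) - 53 = -(-115)*(7 - 2*I)*56 - 53 = -115*(-392 + 112*I) - 53 = (45080 - 12880*I) - 53 = 45027 - 12880*I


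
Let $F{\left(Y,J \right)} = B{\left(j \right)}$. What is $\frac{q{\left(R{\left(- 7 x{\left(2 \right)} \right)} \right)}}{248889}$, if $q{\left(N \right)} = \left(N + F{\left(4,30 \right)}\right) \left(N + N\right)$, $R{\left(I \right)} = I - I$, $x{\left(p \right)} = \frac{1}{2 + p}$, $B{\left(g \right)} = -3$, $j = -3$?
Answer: $0$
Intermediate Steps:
$F{\left(Y,J \right)} = -3$
$R{\left(I \right)} = 0$
$q{\left(N \right)} = 2 N \left(-3 + N\right)$ ($q{\left(N \right)} = \left(N - 3\right) \left(N + N\right) = \left(-3 + N\right) 2 N = 2 N \left(-3 + N\right)$)
$\frac{q{\left(R{\left(- 7 x{\left(2 \right)} \right)} \right)}}{248889} = \frac{2 \cdot 0 \left(-3 + 0\right)}{248889} = 2 \cdot 0 \left(-3\right) \frac{1}{248889} = 0 \cdot \frac{1}{248889} = 0$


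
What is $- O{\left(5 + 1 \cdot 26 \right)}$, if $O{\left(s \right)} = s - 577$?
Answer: $546$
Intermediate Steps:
$O{\left(s \right)} = -577 + s$
$- O{\left(5 + 1 \cdot 26 \right)} = - (-577 + \left(5 + 1 \cdot 26\right)) = - (-577 + \left(5 + 26\right)) = - (-577 + 31) = \left(-1\right) \left(-546\right) = 546$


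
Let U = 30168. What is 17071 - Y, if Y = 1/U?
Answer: 514997927/30168 ≈ 17071.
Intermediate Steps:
Y = 1/30168 ≈ 3.3148e-5
17071 - Y = 17071 - 1*1/30168 = 17071 - 1/30168 = 514997927/30168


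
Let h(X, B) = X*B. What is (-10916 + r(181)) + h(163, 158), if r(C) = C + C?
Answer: 15200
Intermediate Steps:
r(C) = 2*C
h(X, B) = B*X
(-10916 + r(181)) + h(163, 158) = (-10916 + 2*181) + 158*163 = (-10916 + 362) + 25754 = -10554 + 25754 = 15200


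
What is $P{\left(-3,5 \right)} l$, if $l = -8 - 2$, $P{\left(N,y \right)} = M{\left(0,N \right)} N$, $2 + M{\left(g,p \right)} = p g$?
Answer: $-60$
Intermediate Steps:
$M{\left(g,p \right)} = -2 + g p$ ($M{\left(g,p \right)} = -2 + p g = -2 + g p$)
$P{\left(N,y \right)} = - 2 N$ ($P{\left(N,y \right)} = \left(-2 + 0 N\right) N = \left(-2 + 0\right) N = - 2 N$)
$l = -10$
$P{\left(-3,5 \right)} l = \left(-2\right) \left(-3\right) \left(-10\right) = 6 \left(-10\right) = -60$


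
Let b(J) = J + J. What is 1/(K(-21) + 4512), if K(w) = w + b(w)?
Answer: 1/4449 ≈ 0.00022477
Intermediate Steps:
b(J) = 2*J
K(w) = 3*w (K(w) = w + 2*w = 3*w)
1/(K(-21) + 4512) = 1/(3*(-21) + 4512) = 1/(-63 + 4512) = 1/4449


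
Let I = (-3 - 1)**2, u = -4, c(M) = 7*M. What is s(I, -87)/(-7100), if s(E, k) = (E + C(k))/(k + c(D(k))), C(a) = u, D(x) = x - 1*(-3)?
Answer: 1/399375 ≈ 2.5039e-6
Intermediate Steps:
D(x) = 3 + x (D(x) = x + 3 = 3 + x)
C(a) = -4
I = 16 (I = (-4)**2 = 16)
s(E, k) = (-4 + E)/(21 + 8*k) (s(E, k) = (E - 4)/(k + 7*(3 + k)) = (-4 + E)/(k + (21 + 7*k)) = (-4 + E)/(21 + 8*k))
s(I, -87)/(-7100) = ((-4 + 16)/(21 + 8*(-87)))/(-7100) = (12/(21 - 696))*(-1/7100) = (12/(-675))*(-1/7100) = -1/675*12*(-1/7100) = -4/225*(-1/7100) = 1/399375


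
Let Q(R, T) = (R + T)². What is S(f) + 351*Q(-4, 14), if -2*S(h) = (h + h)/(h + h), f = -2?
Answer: 70199/2 ≈ 35100.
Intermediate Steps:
S(h) = -½ (S(h) = -(h + h)/(2*(h + h)) = -2*h/(2*(2*h)) = -2*h*1/(2*h)/2 = -½*1 = -½)
S(f) + 351*Q(-4, 14) = -½ + 351*(-4 + 14)² = -½ + 351*10² = -½ + 351*100 = -½ + 35100 = 70199/2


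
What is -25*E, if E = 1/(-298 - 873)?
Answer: 25/1171 ≈ 0.021349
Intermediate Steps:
E = -1/1171 (E = 1/(-1171) = -1/1171 ≈ -0.00085397)
-25*E = -25*(-1/1171) = 25/1171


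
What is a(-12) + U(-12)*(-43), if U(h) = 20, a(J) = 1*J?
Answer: -872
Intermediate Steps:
a(J) = J
a(-12) + U(-12)*(-43) = -12 + 20*(-43) = -12 - 860 = -872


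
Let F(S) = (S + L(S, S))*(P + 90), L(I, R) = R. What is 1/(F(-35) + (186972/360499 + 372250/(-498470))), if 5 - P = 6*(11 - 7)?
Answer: -17969793653/89313974037401 ≈ -0.00020120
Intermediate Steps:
P = -19 (P = 5 - 6*(11 - 7) = 5 - 6*4 = 5 - 1*24 = 5 - 24 = -19)
F(S) = 142*S (F(S) = (S + S)*(-19 + 90) = (2*S)*71 = 142*S)
1/(F(-35) + (186972/360499 + 372250/(-498470))) = 1/(142*(-35) + (186972/360499 + 372250/(-498470))) = 1/(-4970 + (186972*(1/360499) + 372250*(-1/498470))) = 1/(-4970 + (186972/360499 - 37225/49847)) = 1/(-4970 - 4099581991/17969793653) = 1/(-89313974037401/17969793653) = -17969793653/89313974037401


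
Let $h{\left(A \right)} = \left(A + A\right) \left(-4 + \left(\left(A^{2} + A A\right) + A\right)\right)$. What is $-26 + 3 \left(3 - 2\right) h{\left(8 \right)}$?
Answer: $6310$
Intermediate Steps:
$h{\left(A \right)} = 2 A \left(-4 + A + 2 A^{2}\right)$ ($h{\left(A \right)} = 2 A \left(-4 + \left(\left(A^{2} + A^{2}\right) + A\right)\right) = 2 A \left(-4 + \left(2 A^{2} + A\right)\right) = 2 A \left(-4 + \left(A + 2 A^{2}\right)\right) = 2 A \left(-4 + A + 2 A^{2}\right)$)
$-26 + 3 \left(3 - 2\right) h{\left(8 \right)} = -26 + 3 \left(3 - 2\right) 2 \cdot 8 \left(-4 + 8 + 2 \cdot 8^{2}\right) = -26 + 3 \cdot 1 \cdot 2 \cdot 8 \left(-4 + 8 + 2 \cdot 64\right) = -26 + 3 \cdot 2 \cdot 8 \left(-4 + 8 + 128\right) = -26 + 3 \cdot 2 \cdot 8 \cdot 132 = -26 + 3 \cdot 2112 = -26 + 6336 = 6310$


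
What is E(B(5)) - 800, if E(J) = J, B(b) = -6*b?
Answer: -830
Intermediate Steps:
E(B(5)) - 800 = -6*5 - 800 = -30 - 800 = -830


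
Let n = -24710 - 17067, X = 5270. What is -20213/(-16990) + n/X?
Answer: -30163436/4476865 ≈ -6.7376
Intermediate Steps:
n = -41777
-20213/(-16990) + n/X = -20213/(-16990) - 41777/5270 = -20213*(-1/16990) - 41777*1/5270 = 20213/16990 - 41777/5270 = -30163436/4476865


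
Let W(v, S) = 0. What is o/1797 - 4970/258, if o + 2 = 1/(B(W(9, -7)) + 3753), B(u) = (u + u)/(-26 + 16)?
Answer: -5586719510/289998063 ≈ -19.265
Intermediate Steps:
B(u) = -u/5 (B(u) = (2*u)/(-10) = (2*u)*(-1/10) = -u/5)
o = -7505/3753 (o = -2 + 1/(-1/5*0 + 3753) = -2 + 1/(0 + 3753) = -2 + 1/3753 = -7505/3753 ≈ -1.9997)
o/1797 - 4970/258 = -7505/3753/1797 - 4970/258 = -7505/3753*1/1797 - 4970*1/258 = -7505/6744141 - 2485/129 = -5586719510/289998063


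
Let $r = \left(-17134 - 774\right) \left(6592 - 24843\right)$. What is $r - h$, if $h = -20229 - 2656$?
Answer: $326861793$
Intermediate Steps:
$h = -22885$ ($h = -20229 - 2656 = -22885$)
$r = 326838908$ ($r = \left(-17908\right) \left(-18251\right) = 326838908$)
$r - h = 326838908 - -22885 = 326838908 + 22885 = 326861793$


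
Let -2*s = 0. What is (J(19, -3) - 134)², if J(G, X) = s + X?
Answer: 18769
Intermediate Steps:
s = 0 (s = -½*0 = 0)
J(G, X) = X (J(G, X) = 0 + X = X)
(J(19, -3) - 134)² = (-3 - 134)² = (-137)² = 18769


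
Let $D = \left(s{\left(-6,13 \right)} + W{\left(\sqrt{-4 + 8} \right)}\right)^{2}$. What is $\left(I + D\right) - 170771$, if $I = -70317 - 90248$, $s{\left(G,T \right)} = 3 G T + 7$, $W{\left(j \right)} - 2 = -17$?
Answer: $-272772$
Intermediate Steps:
$W{\left(j \right)} = -15$ ($W{\left(j \right)} = 2 - 17 = -15$)
$s{\left(G,T \right)} = 7 + 3 G T$ ($s{\left(G,T \right)} = 3 G T + 7 = 7 + 3 G T$)
$D = 58564$ ($D = \left(\left(7 + 3 \left(-6\right) 13\right) - 15\right)^{2} = \left(\left(7 - 234\right) - 15\right)^{2} = \left(-227 - 15\right)^{2} = \left(-242\right)^{2} = 58564$)
$I = -160565$
$\left(I + D\right) - 170771 = \left(-160565 + 58564\right) - 170771 = -102001 - 170771 = -272772$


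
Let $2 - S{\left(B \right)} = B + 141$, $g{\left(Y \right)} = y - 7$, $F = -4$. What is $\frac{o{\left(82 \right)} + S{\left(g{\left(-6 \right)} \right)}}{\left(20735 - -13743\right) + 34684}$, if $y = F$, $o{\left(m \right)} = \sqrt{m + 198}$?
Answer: $- \frac{64}{34581} + \frac{\sqrt{70}}{34581} \approx -0.0016088$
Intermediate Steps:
$o{\left(m \right)} = \sqrt{198 + m}$
$y = -4$
$g{\left(Y \right)} = -11$ ($g{\left(Y \right)} = -4 - 7 = -11$)
$S{\left(B \right)} = -139 - B$ ($S{\left(B \right)} = 2 - \left(B + 141\right) = 2 - \left(141 + B\right) = -139 - B$)
$\frac{o{\left(82 \right)} + S{\left(g{\left(-6 \right)} \right)}}{\left(20735 - -13743\right) + 34684} = \frac{\sqrt{198 + 82} - 128}{\left(20735 - -13743\right) + 34684} = \frac{\sqrt{280} + \left(-139 + 11\right)}{\left(20735 + 13743\right) + 34684} = \frac{2 \sqrt{70} - 128}{34478 + 34684} = \frac{-128 + 2 \sqrt{70}}{69162} = \left(-128 + 2 \sqrt{70}\right) \frac{1}{69162} = - \frac{64}{34581} + \frac{\sqrt{70}}{34581}$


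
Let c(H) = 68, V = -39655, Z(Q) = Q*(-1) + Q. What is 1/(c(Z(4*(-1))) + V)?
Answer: -1/39587 ≈ -2.5261e-5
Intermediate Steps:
Z(Q) = 0 (Z(Q) = -Q + Q = 0)
1/(c(Z(4*(-1))) + V) = 1/(68 - 39655) = 1/(-39587) = -1/39587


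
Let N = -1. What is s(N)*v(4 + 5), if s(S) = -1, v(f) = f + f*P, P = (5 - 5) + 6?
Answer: -63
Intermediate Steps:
P = 6 (P = 0 + 6 = 6)
v(f) = 7*f (v(f) = f + f*6 = f + 6*f = 7*f)
s(N)*v(4 + 5) = -7*(4 + 5) = -7*9 = -1*63 = -63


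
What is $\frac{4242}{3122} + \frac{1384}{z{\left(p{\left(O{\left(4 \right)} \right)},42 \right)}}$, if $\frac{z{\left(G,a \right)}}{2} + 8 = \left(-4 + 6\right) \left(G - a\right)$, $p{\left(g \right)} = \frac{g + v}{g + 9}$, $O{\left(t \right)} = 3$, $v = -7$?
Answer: $- \frac{189357}{30997} \approx -6.1089$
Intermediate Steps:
$p{\left(g \right)} = \frac{-7 + g}{9 + g}$ ($p{\left(g \right)} = \frac{g - 7}{g + 9} = \frac{-7 + g}{9 + g}$)
$z{\left(G,a \right)} = -16 - 4 a + 4 G$ ($z{\left(G,a \right)} = -16 + 2 \left(-4 + 6\right) \left(G - a\right) = -16 + 2 \cdot 2 \left(G - a\right) = -16 + 2 \left(- 2 a + 2 G\right) = -16 + \left(- 4 a + 4 G\right) = -16 - 4 a + 4 G$)
$\frac{4242}{3122} + \frac{1384}{z{\left(p{\left(O{\left(4 \right)} \right)},42 \right)}} = \frac{4242}{3122} + \frac{1384}{-16 - 168 + 4 \frac{-7 + 3}{9 + 3}} = 4242 \cdot \frac{1}{3122} + \frac{1384}{-16 - 168 + 4 \cdot \frac{1}{12} \left(-4\right)} = \frac{303}{223} + \frac{1384}{-16 - 168 + 4 \cdot \frac{1}{12} \left(-4\right)} = \frac{303}{223} + \frac{1384}{-16 - 168 + 4 \left(- \frac{1}{3}\right)} = \frac{303}{223} + \frac{1384}{-16 - 168 - \frac{4}{3}} = \frac{303}{223} + \frac{1384}{- \frac{556}{3}} = \frac{303}{223} + 1384 \left(- \frac{3}{556}\right) = \frac{303}{223} - \frac{1038}{139} = - \frac{189357}{30997}$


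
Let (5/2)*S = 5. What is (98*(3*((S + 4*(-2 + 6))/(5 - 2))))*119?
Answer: 209916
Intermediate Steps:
S = 2 (S = (⅖)*5 = 2)
(98*(3*((S + 4*(-2 + 6))/(5 - 2))))*119 = (98*(3*((2 + 4*(-2 + 6))/(5 - 2))))*119 = (98*(3*((2 + 4*4)/3)))*119 = (98*(3*((2 + 16)*(⅓))))*119 = (98*(3*(18*(⅓))))*119 = (98*(3*6))*119 = (98*18)*119 = 1764*119 = 209916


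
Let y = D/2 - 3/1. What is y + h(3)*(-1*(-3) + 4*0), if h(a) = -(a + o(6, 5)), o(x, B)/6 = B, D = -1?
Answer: -205/2 ≈ -102.50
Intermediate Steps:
o(x, B) = 6*B
h(a) = -30 - a (h(a) = -(a + 6*5) = -(a + 30) = -(30 + a) = -30 - a)
y = -7/2 (y = -1/2 - 3/1 = -1*½ - 3*1 = -½ - 3 = -7/2 ≈ -3.5000)
y + h(3)*(-1*(-3) + 4*0) = -7/2 + (-30 - 1*3)*(-1*(-3) + 4*0) = -7/2 + (-30 - 3)*(3 + 0) = -7/2 - 33*3 = -7/2 - 99 = -205/2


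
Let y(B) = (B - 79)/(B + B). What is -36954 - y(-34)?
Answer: -2512985/68 ≈ -36956.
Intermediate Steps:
y(B) = (-79 + B)/(2*B) (y(B) = (-79 + B)/((2*B)) = (-79 + B)*(1/(2*B)) = (-79 + B)/(2*B))
-36954 - y(-34) = -36954 - (-79 - 34)/(2*(-34)) = -36954 - (-1)*(-113)/(2*34) = -36954 - 1*113/68 = -36954 - 113/68 = -2512985/68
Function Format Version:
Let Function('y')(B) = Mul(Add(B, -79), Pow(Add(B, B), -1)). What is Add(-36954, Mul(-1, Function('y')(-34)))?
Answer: Rational(-2512985, 68) ≈ -36956.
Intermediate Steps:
Function('y')(B) = Mul(Rational(1, 2), Pow(B, -1), Add(-79, B)) (Function('y')(B) = Mul(Add(-79, B), Pow(Mul(2, B), -1)) = Mul(Add(-79, B), Mul(Rational(1, 2), Pow(B, -1))) = Mul(Rational(1, 2), Pow(B, -1), Add(-79, B)))
Add(-36954, Mul(-1, Function('y')(-34))) = Add(-36954, Mul(-1, Mul(Rational(1, 2), Pow(-34, -1), Add(-79, -34)))) = Add(-36954, Mul(-1, Mul(Rational(1, 2), Rational(-1, 34), -113))) = Add(-36954, Mul(-1, Rational(113, 68))) = Add(-36954, Rational(-113, 68)) = Rational(-2512985, 68)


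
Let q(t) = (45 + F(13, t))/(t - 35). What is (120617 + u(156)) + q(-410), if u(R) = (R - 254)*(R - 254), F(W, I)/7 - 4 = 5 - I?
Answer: 57945367/445 ≈ 1.3021e+5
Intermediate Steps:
F(W, I) = 63 - 7*I (F(W, I) = 28 + 7*(5 - I) = 28 + (35 - 7*I) = 63 - 7*I)
u(R) = (-254 + R)² (u(R) = (-254 + R)*(-254 + R) = (-254 + R)²)
q(t) = (108 - 7*t)/(-35 + t) (q(t) = (45 + (63 - 7*t))/(t - 35) = (108 - 7*t)/(-35 + t))
(120617 + u(156)) + q(-410) = (120617 + (-254 + 156)²) + (108 - 7*(-410))/(-35 - 410) = (120617 + (-98)²) + (108 + 2870)/(-445) = (120617 + 9604) - 1/445*2978 = 130221 - 2978/445 = 57945367/445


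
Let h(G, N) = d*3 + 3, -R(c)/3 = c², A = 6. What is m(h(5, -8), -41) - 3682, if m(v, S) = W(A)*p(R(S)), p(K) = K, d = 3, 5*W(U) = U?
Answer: -48668/5 ≈ -9733.6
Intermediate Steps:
W(U) = U/5
R(c) = -3*c²
h(G, N) = 12 (h(G, N) = 3*3 + 3 = 9 + 3 = 12)
m(v, S) = -18*S²/5 (m(v, S) = ((⅕)*6)*(-3*S²) = 6*(-3*S²)/5 = -18*S²/5)
m(h(5, -8), -41) - 3682 = -18/5*(-41)² - 3682 = -18/5*1681 - 3682 = -30258/5 - 3682 = -48668/5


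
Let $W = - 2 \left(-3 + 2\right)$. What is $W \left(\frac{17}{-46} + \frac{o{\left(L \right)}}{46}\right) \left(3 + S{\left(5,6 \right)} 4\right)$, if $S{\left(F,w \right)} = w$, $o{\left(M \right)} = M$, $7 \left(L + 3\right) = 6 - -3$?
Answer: $- \frac{3537}{161} \approx -21.969$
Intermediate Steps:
$L = - \frac{12}{7}$ ($L = -3 + \frac{6 - -3}{7} = -3 + \frac{6 + 3}{7} = -3 + \frac{1}{7} \cdot 9 = -3 + \frac{9}{7} = - \frac{12}{7} \approx -1.7143$)
$W = 2$ ($W = \left(-2\right) \left(-1\right) = 2$)
$W \left(\frac{17}{-46} + \frac{o{\left(L \right)}}{46}\right) \left(3 + S{\left(5,6 \right)} 4\right) = 2 \left(\frac{17}{-46} - \frac{12}{7 \cdot 46}\right) \left(3 + 6 \cdot 4\right) = 2 \left(17 \left(- \frac{1}{46}\right) - \frac{6}{161}\right) \left(3 + 24\right) = 2 \left(- \frac{17}{46} - \frac{6}{161}\right) 27 = 2 \left(- \frac{131}{322}\right) 27 = \left(- \frac{131}{161}\right) 27 = - \frac{3537}{161}$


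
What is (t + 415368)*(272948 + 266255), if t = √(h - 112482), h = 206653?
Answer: 223967671704 + 539203*√94171 ≈ 2.2413e+11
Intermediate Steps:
t = √94171 (t = √(206653 - 112482) = √94171 ≈ 306.87)
(t + 415368)*(272948 + 266255) = (√94171 + 415368)*(272948 + 266255) = (415368 + √94171)*539203 = 223967671704 + 539203*√94171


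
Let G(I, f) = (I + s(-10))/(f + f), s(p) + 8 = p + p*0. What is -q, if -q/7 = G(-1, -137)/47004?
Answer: 133/12879096 ≈ 1.0327e-5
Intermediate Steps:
s(p) = -8 + p (s(p) = -8 + (p + p*0) = -8 + (p + 0) = -8 + p)
G(I, f) = (-18 + I)/(2*f) (G(I, f) = (I + (-8 - 10))/(f + f) = (I - 18)/((2*f)) = (-18 + I)*(1/(2*f)) = (-18 + I)/(2*f))
q = -133/12879096 (q = -7*(1/2)*(-18 - 1)/(-137)/47004 = -7*(1/2)*(-1/137)*(-19)/47004 = -133/(274*47004) = -7*19/12879096 = -133/12879096 ≈ -1.0327e-5)
-q = -1*(-133/12879096) = 133/12879096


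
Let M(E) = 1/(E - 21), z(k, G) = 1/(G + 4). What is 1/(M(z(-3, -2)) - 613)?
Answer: -41/25135 ≈ -0.0016312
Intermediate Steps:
z(k, G) = 1/(4 + G)
M(E) = 1/(-21 + E)
1/(M(z(-3, -2)) - 613) = 1/(1/(-21 + 1/(4 - 2)) - 613) = 1/(1/(-21 + 1/2) - 613) = 1/(1/(-21 + ½) - 613) = 1/(1/(-41/2) - 613) = 1/(-2/41 - 613) = 1/(-25135/41) = -41/25135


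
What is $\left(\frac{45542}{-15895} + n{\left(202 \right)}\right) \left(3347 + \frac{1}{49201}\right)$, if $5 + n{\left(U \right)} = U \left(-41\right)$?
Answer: $- \frac{21698896309745436}{782049895} \approx -2.7746 \cdot 10^{7}$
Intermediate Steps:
$n{\left(U \right)} = -5 - 41 U$ ($n{\left(U \right)} = -5 + U \left(-41\right) = -5 - 41 U$)
$\left(\frac{45542}{-15895} + n{\left(202 \right)}\right) \left(3347 + \frac{1}{49201}\right) = \left(\frac{45542}{-15895} - 8287\right) \left(3347 + \frac{1}{49201}\right) = \left(45542 \left(- \frac{1}{15895}\right) - 8287\right) \left(3347 + \frac{1}{49201}\right) = \left(- \frac{45542}{15895} - 8287\right) \frac{164675748}{49201} = \left(- \frac{131767407}{15895}\right) \frac{164675748}{49201} = - \frac{21698896309745436}{782049895}$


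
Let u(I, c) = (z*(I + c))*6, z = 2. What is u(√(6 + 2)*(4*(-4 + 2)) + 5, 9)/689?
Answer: 168/689 - 192*√2/689 ≈ -0.15026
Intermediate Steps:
u(I, c) = 12*I + 12*c (u(I, c) = (2*(I + c))*6 = (2*I + 2*c)*6 = 12*I + 12*c)
u(√(6 + 2)*(4*(-4 + 2)) + 5, 9)/689 = (12*(√(6 + 2)*(4*(-4 + 2)) + 5) + 12*9)/689 = (12*(√8*(4*(-2)) + 5) + 108)*(1/689) = (12*((2*√2)*(-8) + 5) + 108)*(1/689) = (12*(-16*√2 + 5) + 108)*(1/689) = (12*(5 - 16*√2) + 108)*(1/689) = ((60 - 192*√2) + 108)*(1/689) = (168 - 192*√2)*(1/689) = 168/689 - 192*√2/689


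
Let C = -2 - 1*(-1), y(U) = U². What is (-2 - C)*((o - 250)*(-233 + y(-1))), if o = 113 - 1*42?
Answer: -41528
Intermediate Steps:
o = 71 (o = 113 - 42 = 71)
C = -1 (C = -2 + 1 = -1)
(-2 - C)*((o - 250)*(-233 + y(-1))) = (-2 - 1*(-1))*((71 - 250)*(-233 + (-1)²)) = (-2 + 1)*(-179*(-233 + 1)) = -(-179)*(-232) = -1*41528 = -41528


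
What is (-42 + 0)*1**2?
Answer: -42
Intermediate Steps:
(-42 + 0)*1**2 = -42*1 = -42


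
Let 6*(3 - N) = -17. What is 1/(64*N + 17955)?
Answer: 3/54985 ≈ 5.4560e-5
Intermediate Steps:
N = 35/6 (N = 3 - 1/6*(-17) = 3 + 17/6 = 35/6 ≈ 5.8333)
1/(64*N + 17955) = 1/(64*(35/6) + 17955) = 1/(1120/3 + 17955) = 1/(54985/3) = 3/54985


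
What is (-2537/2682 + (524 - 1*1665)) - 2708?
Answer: -10325555/2682 ≈ -3849.9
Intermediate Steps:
(-2537/2682 + (524 - 1*1665)) - 2708 = (-2537*1/2682 + (524 - 1665)) - 2708 = (-2537/2682 - 1141) - 2708 = -3062699/2682 - 2708 = -10325555/2682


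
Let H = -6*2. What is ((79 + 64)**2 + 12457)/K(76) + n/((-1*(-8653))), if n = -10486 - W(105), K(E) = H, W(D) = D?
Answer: -8378315/3054 ≈ -2743.4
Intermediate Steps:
H = -12
K(E) = -12
n = -10591 (n = -10486 - 1*105 = -10486 - 105 = -10591)
((79 + 64)**2 + 12457)/K(76) + n/((-1*(-8653))) = ((79 + 64)**2 + 12457)/(-12) - 10591/((-1*(-8653))) = (143**2 + 12457)*(-1/12) - 10591/8653 = (20449 + 12457)*(-1/12) - 10591*1/8653 = 32906*(-1/12) - 623/509 = -16453/6 - 623/509 = -8378315/3054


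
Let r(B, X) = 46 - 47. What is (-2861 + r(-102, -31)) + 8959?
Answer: 6097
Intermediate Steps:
r(B, X) = -1
(-2861 + r(-102, -31)) + 8959 = (-2861 - 1) + 8959 = -2862 + 8959 = 6097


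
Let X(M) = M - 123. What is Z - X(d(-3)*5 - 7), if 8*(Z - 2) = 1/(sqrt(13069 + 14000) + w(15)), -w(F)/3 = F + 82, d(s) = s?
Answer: 22583807/153632 - sqrt(27069)/460896 ≈ 147.00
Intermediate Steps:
w(F) = -246 - 3*F (w(F) = -3*(F + 82) = -3*(82 + F) = -246 - 3*F)
X(M) = -123 + M
Z = 2 + 1/(8*(-291 + sqrt(27069))) (Z = 2 + 1/(8*(sqrt(13069 + 14000) + (-246 - 3*15))) = 2 + 1/(8*(sqrt(27069) + (-246 - 45))) = 2 + 1/(8*(sqrt(27069) - 291)) = 2 + 1/(8*(-291 + sqrt(27069))) ≈ 1.9990)
Z - X(d(-3)*5 - 7) = (307167/153632 - sqrt(27069)/460896) - (-123 + (-3*5 - 7)) = (307167/153632 - sqrt(27069)/460896) - (-123 + (-15 - 7)) = (307167/153632 - sqrt(27069)/460896) - (-123 - 22) = (307167/153632 - sqrt(27069)/460896) - 1*(-145) = (307167/153632 - sqrt(27069)/460896) + 145 = 22583807/153632 - sqrt(27069)/460896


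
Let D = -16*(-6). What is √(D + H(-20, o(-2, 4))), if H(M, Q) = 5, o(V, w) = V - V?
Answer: √101 ≈ 10.050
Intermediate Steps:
o(V, w) = 0
D = 96
√(D + H(-20, o(-2, 4))) = √(96 + 5) = √101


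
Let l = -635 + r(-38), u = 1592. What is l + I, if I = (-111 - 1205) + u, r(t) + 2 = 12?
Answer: -349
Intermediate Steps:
r(t) = 10 (r(t) = -2 + 12 = 10)
I = 276 (I = (-111 - 1205) + 1592 = -1316 + 1592 = 276)
l = -625 (l = -635 + 10 = -625)
l + I = -625 + 276 = -349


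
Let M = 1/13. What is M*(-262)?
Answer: -262/13 ≈ -20.154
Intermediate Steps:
M = 1/13 ≈ 0.076923
M*(-262) = (1/13)*(-262) = -262/13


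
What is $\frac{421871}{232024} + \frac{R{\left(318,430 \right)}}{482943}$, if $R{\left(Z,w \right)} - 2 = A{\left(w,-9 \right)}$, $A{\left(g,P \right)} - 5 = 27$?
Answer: $\frac{203747535169}{112054366632} \approx 1.8183$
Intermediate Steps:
$A{\left(g,P \right)} = 32$ ($A{\left(g,P \right)} = 5 + 27 = 32$)
$R{\left(Z,w \right)} = 34$ ($R{\left(Z,w \right)} = 2 + 32 = 34$)
$\frac{421871}{232024} + \frac{R{\left(318,430 \right)}}{482943} = \frac{421871}{232024} + \frac{34}{482943} = \frac{203747535169}{112054366632}$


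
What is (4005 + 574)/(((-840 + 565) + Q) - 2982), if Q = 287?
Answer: -4579/2970 ≈ -1.5417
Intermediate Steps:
(4005 + 574)/(((-840 + 565) + Q) - 2982) = (4005 + 574)/(((-840 + 565) + 287) - 2982) = 4579/((-275 + 287) - 2982) = 4579/(12 - 2982) = 4579/(-2970) = 4579*(-1/2970) = -4579/2970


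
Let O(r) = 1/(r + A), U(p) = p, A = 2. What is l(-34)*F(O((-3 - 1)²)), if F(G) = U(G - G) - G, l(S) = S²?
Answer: -578/9 ≈ -64.222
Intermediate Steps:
O(r) = 1/(2 + r) (O(r) = 1/(r + 2) = 1/(2 + r))
F(G) = -G (F(G) = (G - G) - G = 0 - G = -G)
l(-34)*F(O((-3 - 1)²)) = (-34)²*(-1/(2 + (-3 - 1)²)) = 1156*(-1/(2 + (-4)²)) = 1156*(-1/(2 + 16)) = 1156*(-1/18) = -578/9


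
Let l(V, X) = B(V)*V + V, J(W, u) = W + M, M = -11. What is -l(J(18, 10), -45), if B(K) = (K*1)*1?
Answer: -56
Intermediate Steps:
B(K) = K (B(K) = K*1 = K)
J(W, u) = -11 + W (J(W, u) = W - 11 = -11 + W)
l(V, X) = V + V² (l(V, X) = V*V + V = V² + V = V + V²)
-l(J(18, 10), -45) = -(-11 + 18)*(1 + (-11 + 18)) = -7*(1 + 7) = -7*8 = -1*56 = -56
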